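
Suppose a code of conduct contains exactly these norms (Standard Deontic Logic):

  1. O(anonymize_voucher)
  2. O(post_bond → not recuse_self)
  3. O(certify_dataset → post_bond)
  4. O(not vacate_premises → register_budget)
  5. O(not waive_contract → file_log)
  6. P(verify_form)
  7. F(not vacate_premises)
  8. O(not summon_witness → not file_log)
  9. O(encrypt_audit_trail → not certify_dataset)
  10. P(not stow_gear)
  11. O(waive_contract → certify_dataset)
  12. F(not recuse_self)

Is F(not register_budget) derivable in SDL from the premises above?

No

Premise 4 is O(not vacate_premises → register_budget), but O(not vacate_premises) is not derivable from the premises, so it does not yield O(register_budget).
No other premise forces O(register_budget). An ideal world satisfying every premise can still have not register_budget true, so F(not register_budget) is not derivable.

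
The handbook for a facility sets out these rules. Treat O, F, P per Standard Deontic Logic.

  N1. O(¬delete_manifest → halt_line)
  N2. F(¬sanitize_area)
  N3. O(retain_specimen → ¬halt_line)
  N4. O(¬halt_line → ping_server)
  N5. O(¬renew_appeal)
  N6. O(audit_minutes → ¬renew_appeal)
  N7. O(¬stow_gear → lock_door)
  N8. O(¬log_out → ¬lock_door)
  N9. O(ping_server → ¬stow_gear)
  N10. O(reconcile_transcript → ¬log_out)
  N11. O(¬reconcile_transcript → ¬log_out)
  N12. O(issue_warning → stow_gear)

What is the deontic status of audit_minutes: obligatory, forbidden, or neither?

Premise 6 is O(audit_minutes → ¬renew_appeal); even if O(¬renew_appeal) held, inferring O(audit_minutes) would be affirming the consequent — invalid.
No premise or chain of K-axiom applications forces O(audit_minutes), and none forces O(¬audit_minutes). So audit_minutes is neither obligatory nor forbidden under these norms.

Neither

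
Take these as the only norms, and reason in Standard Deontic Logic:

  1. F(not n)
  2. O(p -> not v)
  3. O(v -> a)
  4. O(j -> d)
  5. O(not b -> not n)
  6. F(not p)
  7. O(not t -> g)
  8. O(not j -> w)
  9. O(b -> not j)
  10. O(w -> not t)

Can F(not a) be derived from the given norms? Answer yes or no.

Premise 3 is O(v -> a), but O(v) is not derivable from the premises, so it does not yield O(a).
No other premise forces O(a). An ideal world satisfying every premise can still have not a true, so F(not a) is not derivable.

No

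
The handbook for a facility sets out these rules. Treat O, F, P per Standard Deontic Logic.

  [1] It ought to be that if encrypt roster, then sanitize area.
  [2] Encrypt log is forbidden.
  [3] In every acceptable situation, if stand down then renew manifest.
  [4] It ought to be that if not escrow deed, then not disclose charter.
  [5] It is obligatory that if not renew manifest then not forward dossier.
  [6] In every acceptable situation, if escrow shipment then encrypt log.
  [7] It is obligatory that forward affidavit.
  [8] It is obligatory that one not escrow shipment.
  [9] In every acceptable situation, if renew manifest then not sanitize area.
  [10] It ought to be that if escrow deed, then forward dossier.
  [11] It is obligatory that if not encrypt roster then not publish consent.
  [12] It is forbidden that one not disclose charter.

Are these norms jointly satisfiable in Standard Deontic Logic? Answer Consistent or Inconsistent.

Premise 6 is O(escrow_shipment → encrypt_log), but O(escrow_shipment) is not derivable from the premises, so it does not yield O(encrypt_log).
So O(encrypt_log) is not derivable, and the apparent clash with O(¬encrypt_log) does not arise.
A world satisfying every obligation exists (e.g. disclose_charter=true, encrypt_log=false, encrypt_roster=false, escrow_deed=true, escrow_shipment=false, forward_affidavit=true, forward_dossier=true, publish_consent=false, renew_manifest=true, sanitize_area=false, stand_down=false); no atom is both obligatory and forbidden, so the set is consistent.

Consistent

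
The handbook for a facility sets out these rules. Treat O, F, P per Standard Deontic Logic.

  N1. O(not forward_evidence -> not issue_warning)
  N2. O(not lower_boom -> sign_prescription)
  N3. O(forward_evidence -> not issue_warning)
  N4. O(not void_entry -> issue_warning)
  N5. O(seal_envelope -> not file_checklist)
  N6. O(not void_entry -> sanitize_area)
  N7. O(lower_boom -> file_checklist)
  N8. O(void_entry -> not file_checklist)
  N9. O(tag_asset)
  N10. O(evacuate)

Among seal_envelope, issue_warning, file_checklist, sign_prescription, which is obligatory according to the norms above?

Premises 1 and 3 cover both cases: O(not forward_evidence -> not issue_warning) and O(forward_evidence -> not issue_warning). Since not forward_evidence ∨ forward_evidence is a tautology, O(not issue_warning) follows.
The contrapositive of premise 4 (O(not void_entry -> issue_warning)) is O(not issue_warning -> void_entry), and O(not issue_warning) is already established, so O(void_entry).
From O(void_entry) and premise 8, O(void_entry -> not file_checklist), we obtain O(not file_checklist).
Premise 7, O(lower_boom -> file_checklist), contraposes to O(not file_checklist -> not lower_boom); with O(not file_checklist) we get O(not lower_boom).
Applying K to premise 2 (O(not lower_boom -> sign_prescription)) and O(not lower_boom) yields O(sign_prescription).
So O(sign_prescription) holds — sign_prescription is obligatory. None of the other listed options is made obligatory by any chain of premises.

sign_prescription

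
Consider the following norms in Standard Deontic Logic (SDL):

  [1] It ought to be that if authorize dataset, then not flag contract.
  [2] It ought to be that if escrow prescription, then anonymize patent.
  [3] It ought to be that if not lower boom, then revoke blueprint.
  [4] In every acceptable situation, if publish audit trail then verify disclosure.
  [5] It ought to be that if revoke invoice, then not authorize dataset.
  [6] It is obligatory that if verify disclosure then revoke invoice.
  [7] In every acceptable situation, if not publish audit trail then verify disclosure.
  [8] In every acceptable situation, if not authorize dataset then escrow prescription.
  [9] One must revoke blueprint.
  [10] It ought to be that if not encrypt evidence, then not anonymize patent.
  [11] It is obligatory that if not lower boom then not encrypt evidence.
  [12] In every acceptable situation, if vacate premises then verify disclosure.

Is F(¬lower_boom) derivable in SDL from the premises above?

Yes

By case analysis on ¬publish_audit_trail: premise 7 gives O(¬publish_audit_trail → verify_disclosure) and premise 4 gives O(publish_audit_trail → verify_disclosure), so O(verify_disclosure) either way.
Premise 6 is O(verify_disclosure → revoke_invoice); since O(verify_disclosure), deontic closure gives O(revoke_invoice).
Premise 5 is O(revoke_invoice → ¬authorize_dataset); since O(revoke_invoice), deontic closure gives O(¬authorize_dataset).
Applying K to premise 8 (O(¬authorize_dataset → escrow_prescription)) and O(¬authorize_dataset) yields O(escrow_prescription).
From O(escrow_prescription) and premise 2, O(escrow_prescription → anonymize_patent), we obtain O(anonymize_patent).
Premise 10, O(¬encrypt_evidence → ¬anonymize_patent), contraposes to O(anonymize_patent → encrypt_evidence); with O(anonymize_patent) we get O(encrypt_evidence).
The contrapositive of premise 11 (O(¬lower_boom → ¬encrypt_evidence)) is O(encrypt_evidence → lower_boom), and O(encrypt_evidence) is already established, so O(lower_boom).
Premises 1, 3, 9, 12 do not contribute to this derivation.
So O(lower_boom) holds, i.e. F(¬lower_boom). The claim follows.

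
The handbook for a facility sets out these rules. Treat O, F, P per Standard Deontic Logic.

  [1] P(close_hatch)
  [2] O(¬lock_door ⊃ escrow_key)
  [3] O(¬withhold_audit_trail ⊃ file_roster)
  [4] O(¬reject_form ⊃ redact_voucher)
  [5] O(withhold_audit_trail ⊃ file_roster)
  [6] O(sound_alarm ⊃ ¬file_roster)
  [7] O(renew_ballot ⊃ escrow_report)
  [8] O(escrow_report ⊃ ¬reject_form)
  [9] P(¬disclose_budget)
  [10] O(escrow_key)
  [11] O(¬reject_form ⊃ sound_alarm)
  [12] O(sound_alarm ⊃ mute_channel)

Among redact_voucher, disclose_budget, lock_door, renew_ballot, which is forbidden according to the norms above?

renew_ballot

Premises 3 and 5 are O(¬withhold_audit_trail ⊃ file_roster) and O(withhold_audit_trail ⊃ file_roster); every ideal world satisfies ¬withhold_audit_trail or withhold_audit_trail, so in either case file_roster holds — hence O(file_roster).
Premise 6, O(sound_alarm ⊃ ¬file_roster), contraposes to O(file_roster ⊃ ¬sound_alarm); with O(file_roster) we get O(¬sound_alarm).
Premise 11 is O(¬reject_form ⊃ sound_alarm); contrapositively O(¬sound_alarm ⊃ reject_form). Since O(¬sound_alarm) holds, K gives O(reject_form).
Premise 8, O(escrow_report ⊃ ¬reject_form), contraposes to O(reject_form ⊃ ¬escrow_report); with O(reject_form) we get O(¬escrow_report).
Premise 7, O(renew_ballot ⊃ escrow_report), contraposes to O(¬escrow_report ⊃ ¬renew_ballot); with O(¬escrow_report) we get O(¬renew_ballot).
So O(¬renew_ballot) holds, i.e. renew_ballot is forbidden. None of the other listed options is forbidden under the premises.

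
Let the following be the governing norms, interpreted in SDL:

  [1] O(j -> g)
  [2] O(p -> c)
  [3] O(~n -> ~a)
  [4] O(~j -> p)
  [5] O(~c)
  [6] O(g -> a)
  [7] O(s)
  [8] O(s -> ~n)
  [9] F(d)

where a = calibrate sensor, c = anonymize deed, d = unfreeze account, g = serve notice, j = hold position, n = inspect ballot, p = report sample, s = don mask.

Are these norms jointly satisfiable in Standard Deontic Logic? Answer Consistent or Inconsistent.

Premise 7 gives O(s).
Applying K to premise 8 (O(s -> ~n)) and O(s) yields O(~n).
From O(~n) and premise 3, O(~n -> ~a), we obtain O(~a).
Premise 6 is O(g -> a); contrapositively O(~a -> ~g). Since O(~a) holds, K gives O(~g).
Premise 1, O(j -> g), contraposes to O(~g -> ~j); with O(~g) we get O(~j).
Premise 4 is O(~j -> p); since O(~j), deontic closure gives O(p).
From O(p) and premise 2, O(p -> c), we obtain O(c).
Yet premise 5 states O(~c).
We now have both O(c) and O(~c) — c is simultaneously obligatory and forbidden, violating the D-axiom.

Inconsistent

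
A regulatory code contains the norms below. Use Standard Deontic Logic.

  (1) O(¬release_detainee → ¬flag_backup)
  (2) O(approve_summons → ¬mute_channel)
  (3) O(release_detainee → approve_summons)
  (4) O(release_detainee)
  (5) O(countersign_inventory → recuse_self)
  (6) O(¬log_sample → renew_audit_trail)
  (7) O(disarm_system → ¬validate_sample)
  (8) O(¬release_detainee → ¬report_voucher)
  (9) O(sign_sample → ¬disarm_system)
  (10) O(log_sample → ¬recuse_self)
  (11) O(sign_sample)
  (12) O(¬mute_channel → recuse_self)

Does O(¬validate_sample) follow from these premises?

Premise 7 is O(disarm_system → ¬validate_sample), but O(disarm_system) is not derivable from the premises, so it does not yield O(¬validate_sample).
No other premise forces O(¬validate_sample). An ideal world satisfying every premise can still have ¬validate_sample false, so O(¬validate_sample) is not derivable.

No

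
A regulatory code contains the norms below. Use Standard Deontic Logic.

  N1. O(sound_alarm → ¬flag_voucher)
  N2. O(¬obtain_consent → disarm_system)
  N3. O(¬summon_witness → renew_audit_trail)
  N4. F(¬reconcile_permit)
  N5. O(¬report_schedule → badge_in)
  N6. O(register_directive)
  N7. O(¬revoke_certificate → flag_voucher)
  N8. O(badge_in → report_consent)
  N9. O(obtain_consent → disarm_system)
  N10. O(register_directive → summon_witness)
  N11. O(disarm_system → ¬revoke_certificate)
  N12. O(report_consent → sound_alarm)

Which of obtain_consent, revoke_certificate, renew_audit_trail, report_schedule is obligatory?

By case analysis on ¬obtain_consent: premise 2 gives O(¬obtain_consent → disarm_system) and premise 9 gives O(obtain_consent → disarm_system), so O(disarm_system) either way.
Premise 11 is O(disarm_system → ¬revoke_certificate); since O(disarm_system), deontic closure gives O(¬revoke_certificate).
From O(¬revoke_certificate) and premise 7, O(¬revoke_certificate → flag_voucher), we obtain O(flag_voucher).
The contrapositive of premise 1 (O(sound_alarm → ¬flag_voucher)) is O(flag_voucher → ¬sound_alarm), and O(flag_voucher) is already established, so O(¬sound_alarm).
Premise 12, O(report_consent → sound_alarm), contraposes to O(¬sound_alarm → ¬report_consent); with O(¬sound_alarm) we get O(¬report_consent).
The contrapositive of premise 8 (O(badge_in → report_consent)) is O(¬report_consent → ¬badge_in), and O(¬report_consent) is already established, so O(¬badge_in).
Premise 5 is O(¬report_schedule → badge_in); contrapositively O(¬badge_in → report_schedule). Since O(¬badge_in) holds, K gives O(report_schedule).
So O(report_schedule) holds — report_schedule is obligatory. None of the other listed options is made obligatory by any chain of premises.

report_schedule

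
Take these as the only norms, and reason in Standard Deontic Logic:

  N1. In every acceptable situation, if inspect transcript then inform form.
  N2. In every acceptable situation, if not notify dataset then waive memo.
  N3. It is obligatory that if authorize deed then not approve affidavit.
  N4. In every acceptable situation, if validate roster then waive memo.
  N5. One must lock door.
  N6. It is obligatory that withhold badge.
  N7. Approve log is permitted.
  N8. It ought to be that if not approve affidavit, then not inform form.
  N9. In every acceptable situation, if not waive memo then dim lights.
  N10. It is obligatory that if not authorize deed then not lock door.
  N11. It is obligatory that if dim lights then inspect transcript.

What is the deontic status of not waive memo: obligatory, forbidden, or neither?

From premise 5 we have O(lock_door).
Premise 10 is O(¬authorize_deed → ¬lock_door); contrapositively O(lock_door → authorize_deed). Since O(lock_door) holds, K gives O(authorize_deed).
From O(authorize_deed) and premise 3, O(authorize_deed → ¬approve_affidavit), we obtain O(¬approve_affidavit).
Premise 8 is O(¬approve_affidavit → ¬inform_form); since O(¬approve_affidavit), deontic closure gives O(¬inform_form).
The contrapositive of premise 1 (O(inspect_transcript → inform_form)) is O(¬inform_form → ¬inspect_transcript), and O(¬inform_form) is already established, so O(¬inspect_transcript).
The contrapositive of premise 11 (O(dim_lights → inspect_transcript)) is O(¬inspect_transcript → ¬dim_lights), and O(¬inspect_transcript) is already established, so O(¬dim_lights).
The contrapositive of premise 9 (O(¬waive_memo → dim_lights)) is O(¬dim_lights → waive_memo), and O(¬dim_lights) is already established, so O(waive_memo).
Premises 2, 4, 6, 7 do not contribute to this derivation.
Thus O(waive_memo), which is F(¬waive_memo): ¬waive_memo is forbidden.

Forbidden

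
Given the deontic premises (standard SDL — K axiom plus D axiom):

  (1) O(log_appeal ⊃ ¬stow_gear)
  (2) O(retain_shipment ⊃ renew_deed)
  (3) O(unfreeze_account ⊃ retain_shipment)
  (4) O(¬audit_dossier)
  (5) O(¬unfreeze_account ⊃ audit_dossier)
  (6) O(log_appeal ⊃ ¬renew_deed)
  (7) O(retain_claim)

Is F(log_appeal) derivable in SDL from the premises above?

Premise 4 gives O(¬audit_dossier).
The contrapositive of premise 5 (O(¬unfreeze_account ⊃ audit_dossier)) is O(¬audit_dossier ⊃ unfreeze_account), and O(¬audit_dossier) is already established, so O(unfreeze_account).
Premise 3 is O(unfreeze_account ⊃ retain_shipment); since O(unfreeze_account), deontic closure gives O(retain_shipment).
From O(retain_shipment) and premise 2, O(retain_shipment ⊃ renew_deed), we obtain O(renew_deed).
Premise 6 is O(log_appeal ⊃ ¬renew_deed); contrapositively O(renew_deed ⊃ ¬log_appeal). Since O(renew_deed) holds, K gives O(¬log_appeal).
Premises 1, 7 do not contribute to this derivation.
So O(¬log_appeal) holds, i.e. F(log_appeal). The claim follows.

Yes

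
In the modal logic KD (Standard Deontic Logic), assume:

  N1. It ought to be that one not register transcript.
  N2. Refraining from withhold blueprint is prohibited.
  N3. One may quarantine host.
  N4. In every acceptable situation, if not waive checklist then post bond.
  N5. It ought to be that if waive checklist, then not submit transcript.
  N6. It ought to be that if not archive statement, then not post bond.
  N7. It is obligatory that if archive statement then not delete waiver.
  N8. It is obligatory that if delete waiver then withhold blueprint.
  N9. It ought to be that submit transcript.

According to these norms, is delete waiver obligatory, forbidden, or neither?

Forbidden

From premise 9 we have O(submit_transcript).
The contrapositive of premise 5 (O(waive_checklist → ¬submit_transcript)) is O(submit_transcript → ¬waive_checklist), and O(submit_transcript) is already established, so O(¬waive_checklist).
With premise 4, O(¬waive_checklist → post_bond), the K-axiom yields O(post_bond).
Premise 6 is O(¬archive_statement → ¬post_bond); contrapositively O(post_bond → archive_statement). Since O(post_bond) holds, K gives O(archive_statement).
From O(archive_statement) and premise 7, O(archive_statement → ¬delete_waiver), we obtain O(¬delete_waiver).
Premises 1, 2, 3, 8 do not contribute to this derivation.
Thus O(¬delete_waiver), which is F(delete_waiver): delete_waiver is forbidden.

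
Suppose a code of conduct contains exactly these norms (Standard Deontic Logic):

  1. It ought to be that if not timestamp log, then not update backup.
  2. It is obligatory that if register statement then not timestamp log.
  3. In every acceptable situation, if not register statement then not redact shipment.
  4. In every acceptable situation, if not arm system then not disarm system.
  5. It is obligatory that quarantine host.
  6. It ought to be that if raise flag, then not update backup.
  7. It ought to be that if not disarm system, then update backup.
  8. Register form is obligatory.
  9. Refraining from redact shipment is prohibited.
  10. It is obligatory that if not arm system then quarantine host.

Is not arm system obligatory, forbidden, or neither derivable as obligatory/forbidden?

Forbidden

F(¬redact_shipment) at premise 9 means O(redact_shipment).
The contrapositive of premise 3 (O(¬register_statement → ¬redact_shipment)) is O(redact_shipment → register_statement), and O(redact_shipment) is already established, so O(register_statement).
Applying K to premise 2 (O(register_statement → ¬timestamp_log)) and O(register_statement) yields O(¬timestamp_log).
Premise 1 is O(¬timestamp_log → ¬update_backup); since O(¬timestamp_log), deontic closure gives O(¬update_backup).
The contrapositive of premise 7 (O(¬disarm_system → update_backup)) is O(¬update_backup → disarm_system), and O(¬update_backup) is already established, so O(disarm_system).
The contrapositive of premise 4 (O(¬arm_system → ¬disarm_system)) is O(disarm_system → arm_system), and O(disarm_system) is already established, so O(arm_system).
Premises 5, 6, 8, 10 do not contribute to this derivation.
Thus O(arm_system), which is F(¬arm_system): ¬arm_system is forbidden.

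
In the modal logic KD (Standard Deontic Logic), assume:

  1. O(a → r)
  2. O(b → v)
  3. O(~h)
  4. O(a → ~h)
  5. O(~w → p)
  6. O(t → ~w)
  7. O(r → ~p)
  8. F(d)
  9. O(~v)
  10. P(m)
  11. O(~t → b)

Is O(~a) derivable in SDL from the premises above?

Premise 9 states O(~v) outright.
Premise 2 is O(b → v); contrapositively O(~v → ~b). Since O(~v) holds, K gives O(~b).
Premise 11 is O(~t → b); contrapositively O(~b → t). Since O(~b) holds, K gives O(t).
Applying K to premise 6 (O(t → ~w)) and O(t) yields O(~w).
Applying K to premise 5 (O(~w → p)) and O(~w) yields O(p).
The contrapositive of premise 7 (O(r → ~p)) is O(p → ~r), and O(p) is already established, so O(~r).
The contrapositive of premise 1 (O(a → r)) is O(~r → ~a), and O(~r) is already established, so O(~a).
Premises 3, 4, 8, 10 do not contribute to this derivation.
So O(~a) follows.

Yes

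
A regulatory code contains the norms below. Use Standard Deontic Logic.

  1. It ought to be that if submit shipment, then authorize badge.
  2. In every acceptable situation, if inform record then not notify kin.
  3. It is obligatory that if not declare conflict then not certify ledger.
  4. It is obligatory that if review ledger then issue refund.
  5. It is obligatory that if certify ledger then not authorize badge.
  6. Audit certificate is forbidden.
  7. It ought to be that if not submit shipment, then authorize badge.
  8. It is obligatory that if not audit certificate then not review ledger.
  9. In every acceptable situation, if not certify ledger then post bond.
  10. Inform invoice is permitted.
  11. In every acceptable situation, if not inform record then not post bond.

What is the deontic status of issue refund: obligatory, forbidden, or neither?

Premise 4 is O(review_ledger → issue_refund), but O(review_ledger) is not derivable from the premises, so it does not yield O(issue_refund).
No premise or chain of K-axiom applications forces O(issue_refund), and none forces O(¬issue_refund). So issue_refund is neither obligatory nor forbidden under these norms.

Neither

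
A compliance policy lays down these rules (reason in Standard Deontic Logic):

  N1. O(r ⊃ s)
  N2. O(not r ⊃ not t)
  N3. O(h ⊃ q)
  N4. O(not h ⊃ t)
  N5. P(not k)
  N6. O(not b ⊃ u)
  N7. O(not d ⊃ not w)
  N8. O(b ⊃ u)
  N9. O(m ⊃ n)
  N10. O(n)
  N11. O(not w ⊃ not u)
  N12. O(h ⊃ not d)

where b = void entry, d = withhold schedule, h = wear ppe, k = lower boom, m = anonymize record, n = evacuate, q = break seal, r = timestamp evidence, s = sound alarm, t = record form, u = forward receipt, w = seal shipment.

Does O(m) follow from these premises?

No

Premise 9 is O(m ⊃ n); even if O(n) held, inferring O(m) would be affirming the consequent — invalid.
No other premise forces O(m). An ideal world satisfying every premise can still have m false, so O(m) is not derivable.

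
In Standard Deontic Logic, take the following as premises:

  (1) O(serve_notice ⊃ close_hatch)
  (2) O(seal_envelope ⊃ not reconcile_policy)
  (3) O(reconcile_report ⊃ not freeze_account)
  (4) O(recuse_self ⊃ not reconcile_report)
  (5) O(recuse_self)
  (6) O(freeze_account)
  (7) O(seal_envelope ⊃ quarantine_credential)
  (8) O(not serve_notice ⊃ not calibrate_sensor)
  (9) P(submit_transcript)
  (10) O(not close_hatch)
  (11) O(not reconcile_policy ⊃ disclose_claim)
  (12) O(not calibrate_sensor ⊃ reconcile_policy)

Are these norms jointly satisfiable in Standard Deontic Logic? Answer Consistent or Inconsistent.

Premise 3 is O(reconcile_report ⊃ not freeze_account), but O(reconcile_report) is not derivable from the premises, so it does not yield O(not freeze_account).
So O(not freeze_account) is not derivable, and the apparent clash with O(freeze_account) does not arise.
A world satisfying every obligation exists (e.g. calibrate_sensor=false, close_hatch=false, disclose_claim=false, freeze_account=true, quarantine_credential=false, reconcile_policy=true, reconcile_report=false, recuse_self=true, seal_envelope=false, serve_notice=false, submit_transcript=false); no atom is both obligatory and forbidden, so the set is consistent.

Consistent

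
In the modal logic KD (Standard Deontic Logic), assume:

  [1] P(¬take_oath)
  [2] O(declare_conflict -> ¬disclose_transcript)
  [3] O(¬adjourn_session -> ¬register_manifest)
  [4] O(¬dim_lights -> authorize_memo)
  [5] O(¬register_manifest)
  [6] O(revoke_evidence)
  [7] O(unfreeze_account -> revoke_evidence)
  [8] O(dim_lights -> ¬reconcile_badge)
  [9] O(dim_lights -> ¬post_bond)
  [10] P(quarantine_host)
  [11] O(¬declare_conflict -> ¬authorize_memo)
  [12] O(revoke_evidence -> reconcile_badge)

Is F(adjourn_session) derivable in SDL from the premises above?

Premise 3 is O(¬adjourn_session -> ¬register_manifest); even if O(¬register_manifest) held, inferring O(¬adjourn_session) would be affirming the consequent — invalid.
No other premise forces O(¬adjourn_session). An ideal world satisfying every premise can still have adjourn_session true, so F(adjourn_session) is not derivable.

No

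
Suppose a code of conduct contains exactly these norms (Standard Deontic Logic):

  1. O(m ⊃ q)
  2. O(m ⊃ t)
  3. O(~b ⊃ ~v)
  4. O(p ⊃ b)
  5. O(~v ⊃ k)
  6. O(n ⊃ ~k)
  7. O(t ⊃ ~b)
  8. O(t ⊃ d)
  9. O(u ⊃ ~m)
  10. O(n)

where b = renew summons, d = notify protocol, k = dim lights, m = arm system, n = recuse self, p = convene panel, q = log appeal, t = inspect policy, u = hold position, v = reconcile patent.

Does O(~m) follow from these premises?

Premise 10 states O(n) outright.
From O(n) and premise 6, O(n ⊃ ~k), we obtain O(~k).
The contrapositive of premise 5 (O(~v ⊃ k)) is O(~k ⊃ v), and O(~k) is already established, so O(v).
The contrapositive of premise 3 (O(~b ⊃ ~v)) is O(v ⊃ b), and O(v) is already established, so O(b).
Premise 7, O(t ⊃ ~b), contraposes to O(b ⊃ ~t); with O(b) we get O(~t).
Premise 2 is O(m ⊃ t); contrapositively O(~t ⊃ ~m). Since O(~t) holds, K gives O(~m).
Premises 1, 4, 8, 9 do not contribute to this derivation.
So O(~m) follows.

Yes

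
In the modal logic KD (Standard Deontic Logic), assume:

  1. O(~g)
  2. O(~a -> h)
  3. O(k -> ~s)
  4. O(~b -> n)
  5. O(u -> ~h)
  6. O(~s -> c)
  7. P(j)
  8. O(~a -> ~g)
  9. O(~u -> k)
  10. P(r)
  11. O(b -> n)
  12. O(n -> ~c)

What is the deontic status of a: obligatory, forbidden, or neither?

By case analysis on b: premise 11 gives O(b -> n) and premise 4 gives O(~b -> n), so O(n) either way.
Applying K to premise 12 (O(n -> ~c)) and O(n) yields O(~c).
Premise 6, O(~s -> c), contraposes to O(~c -> s); with O(~c) we get O(s).
The contrapositive of premise 3 (O(k -> ~s)) is O(s -> ~k), and O(s) is already established, so O(~k).
Premise 9, O(~u -> k), contraposes to O(~k -> u); with O(~k) we get O(u).
From O(u) and premise 5, O(u -> ~h), we obtain O(~h).
The contrapositive of premise 2 (O(~a -> h)) is O(~h -> a), and O(~h) is already established, so O(a).
Premises 1, 7, 8, 10 do not contribute to this derivation.
Hence a is obligatory.

Obligatory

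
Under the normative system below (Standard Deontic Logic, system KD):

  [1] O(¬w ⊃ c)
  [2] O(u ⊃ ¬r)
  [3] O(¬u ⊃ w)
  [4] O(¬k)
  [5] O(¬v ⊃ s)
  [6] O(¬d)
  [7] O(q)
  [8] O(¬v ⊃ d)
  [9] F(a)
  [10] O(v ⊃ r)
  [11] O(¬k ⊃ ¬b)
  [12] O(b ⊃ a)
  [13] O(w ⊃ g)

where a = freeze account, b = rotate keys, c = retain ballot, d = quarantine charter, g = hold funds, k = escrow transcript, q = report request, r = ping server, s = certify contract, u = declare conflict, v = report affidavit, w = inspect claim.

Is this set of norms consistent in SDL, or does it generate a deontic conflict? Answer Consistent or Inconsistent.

Premise 12 is O(b ⊃ a), but O(b) is not derivable from the premises, so it does not yield O(a).
So O(a) is not derivable, and the apparent clash with O(¬a) does not arise.
A world satisfying every obligation exists (e.g. a=false, b=false, c=false, d=false, g=true, k=false, q=true, r=true, s=false, u=false, v=true, w=true); no atom is both obligatory and forbidden, so the set is consistent.

Consistent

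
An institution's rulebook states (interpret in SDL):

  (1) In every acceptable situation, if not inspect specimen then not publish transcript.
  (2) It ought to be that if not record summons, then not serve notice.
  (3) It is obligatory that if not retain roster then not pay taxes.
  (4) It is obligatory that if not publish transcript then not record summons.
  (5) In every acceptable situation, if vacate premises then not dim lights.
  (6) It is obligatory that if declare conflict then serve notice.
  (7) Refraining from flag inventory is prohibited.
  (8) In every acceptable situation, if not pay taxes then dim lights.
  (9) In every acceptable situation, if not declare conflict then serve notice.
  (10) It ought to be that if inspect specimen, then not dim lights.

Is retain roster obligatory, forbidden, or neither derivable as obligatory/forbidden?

Premises 9 and 6 are O(¬declare_conflict → serve_notice) and O(declare_conflict → serve_notice); every ideal world satisfies ¬declare_conflict or declare_conflict, so in either case serve_notice holds — hence O(serve_notice).
The contrapositive of premise 2 (O(¬record_summons → ¬serve_notice)) is O(serve_notice → record_summons), and O(serve_notice) is already established, so O(record_summons).
Premise 4, O(¬publish_transcript → ¬record_summons), contraposes to O(record_summons → publish_transcript); with O(record_summons) we get O(publish_transcript).
Premise 1 is O(¬inspect_specimen → ¬publish_transcript); contrapositively O(publish_transcript → inspect_specimen). Since O(publish_transcript) holds, K gives O(inspect_specimen).
With premise 10, O(inspect_specimen → ¬dim_lights), the K-axiom yields O(¬dim_lights).
Premise 8 is O(¬pay_taxes → dim_lights); contrapositively O(¬dim_lights → pay_taxes). Since O(¬dim_lights) holds, K gives O(pay_taxes).
Premise 3, O(¬retain_roster → ¬pay_taxes), contraposes to O(pay_taxes → retain_roster); with O(pay_taxes) we get O(retain_roster).
Premises 5, 7 do not contribute to this derivation.
Hence retain_roster is obligatory.

Obligatory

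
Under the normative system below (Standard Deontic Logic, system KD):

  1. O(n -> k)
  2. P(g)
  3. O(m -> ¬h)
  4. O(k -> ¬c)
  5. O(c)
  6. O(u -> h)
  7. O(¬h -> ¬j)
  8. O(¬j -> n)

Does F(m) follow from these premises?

Yes

Premise 5 states O(c) outright.
The contrapositive of premise 4 (O(k -> ¬c)) is O(c -> ¬k), and O(c) is already established, so O(¬k).
Premise 1, O(n -> k), contraposes to O(¬k -> ¬n); with O(¬k) we get O(¬n).
The contrapositive of premise 8 (O(¬j -> n)) is O(¬n -> j), and O(¬n) is already established, so O(j).
Premise 7 is O(¬h -> ¬j); contrapositively O(j -> h). Since O(j) holds, K gives O(h).
Premise 3, O(m -> ¬h), contraposes to O(h -> ¬m); with O(h) we get O(¬m).
Premises 2, 6 do not contribute to this derivation.
So O(¬m) holds, i.e. F(m). The claim follows.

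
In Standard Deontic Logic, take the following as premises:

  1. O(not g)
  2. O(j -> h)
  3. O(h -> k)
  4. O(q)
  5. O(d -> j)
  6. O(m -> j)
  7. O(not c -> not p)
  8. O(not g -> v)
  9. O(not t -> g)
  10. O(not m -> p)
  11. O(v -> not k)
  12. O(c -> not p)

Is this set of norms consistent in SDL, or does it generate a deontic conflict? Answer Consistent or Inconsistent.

Premises 12 and 7 are O(c -> not p) and O(not c -> not p); every ideal world satisfies c or not c, so in either case not p holds — hence O(not p).
The contrapositive of premise 10 (O(not m -> p)) is O(not p -> m), and O(not p) is already established, so O(m).
With premise 6, O(m -> j), the K-axiom yields O(j).
Premise 2 is O(j -> h); since O(j), deontic closure gives O(h).
With premise 3, O(h -> k), the K-axiom yields O(k).
Premise 11, O(v -> not k), contraposes to O(k -> not v); with O(k) we get O(not v).
Premise 8, O(not g -> v), contraposes to O(not v -> g); with O(not v) we get O(g).
However, premise 1 gives O(not g).
We now have both O(g) and O(not g) — g is simultaneously obligatory and forbidden, violating the D-axiom.

Inconsistent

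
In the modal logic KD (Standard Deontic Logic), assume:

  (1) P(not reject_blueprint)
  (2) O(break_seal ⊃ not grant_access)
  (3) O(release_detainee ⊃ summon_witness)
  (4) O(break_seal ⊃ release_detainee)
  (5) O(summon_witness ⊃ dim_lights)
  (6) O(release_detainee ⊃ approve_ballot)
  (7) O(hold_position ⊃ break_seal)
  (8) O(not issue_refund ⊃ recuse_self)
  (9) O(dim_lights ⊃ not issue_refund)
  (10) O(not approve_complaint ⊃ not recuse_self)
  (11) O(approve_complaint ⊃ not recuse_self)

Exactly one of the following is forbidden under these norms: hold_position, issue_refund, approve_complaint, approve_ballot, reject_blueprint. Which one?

hold_position

Premises 10 and 11 cover both cases: O(not approve_complaint ⊃ not recuse_self) and O(approve_complaint ⊃ not recuse_self). Since not approve_complaint ∨ approve_complaint is a tautology, O(not recuse_self) follows.
Premise 8 is O(not issue_refund ⊃ recuse_self); contrapositively O(not recuse_self ⊃ issue_refund). Since O(not recuse_self) holds, K gives O(issue_refund).
The contrapositive of premise 9 (O(dim_lights ⊃ not issue_refund)) is O(issue_refund ⊃ not dim_lights), and O(issue_refund) is already established, so O(not dim_lights).
Premise 5, O(summon_witness ⊃ dim_lights), contraposes to O(not dim_lights ⊃ not summon_witness); with O(not dim_lights) we get O(not summon_witness).
Premise 3, O(release_detainee ⊃ summon_witness), contraposes to O(not summon_witness ⊃ not release_detainee); with O(not summon_witness) we get O(not release_detainee).
The contrapositive of premise 4 (O(break_seal ⊃ release_detainee)) is O(not release_detainee ⊃ not break_seal), and O(not release_detainee) is already established, so O(not break_seal).
The contrapositive of premise 7 (O(hold_position ⊃ break_seal)) is O(not break_seal ⊃ not hold_position), and O(not break_seal) is already established, so O(not hold_position).
So O(not hold_position) holds, i.e. hold_position is forbidden. None of the other listed options is forbidden under the premises.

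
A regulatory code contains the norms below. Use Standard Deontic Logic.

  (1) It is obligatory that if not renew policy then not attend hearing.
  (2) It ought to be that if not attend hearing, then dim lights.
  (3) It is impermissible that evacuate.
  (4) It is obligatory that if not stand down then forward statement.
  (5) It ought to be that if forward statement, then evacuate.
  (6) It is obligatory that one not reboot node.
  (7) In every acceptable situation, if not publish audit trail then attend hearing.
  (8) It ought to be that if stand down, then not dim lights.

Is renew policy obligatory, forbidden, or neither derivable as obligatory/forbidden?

Premise 3, F(evacuate), is equivalent to O(¬evacuate).
The contrapositive of premise 5 (O(forward_statement → evacuate)) is O(¬evacuate → ¬forward_statement), and O(¬evacuate) is already established, so O(¬forward_statement).
Premise 4, O(¬stand_down → forward_statement), contraposes to O(¬forward_statement → stand_down); with O(¬forward_statement) we get O(stand_down).
Premise 8 is O(stand_down → ¬dim_lights); since O(stand_down), deontic closure gives O(¬dim_lights).
The contrapositive of premise 2 (O(¬attend_hearing → dim_lights)) is O(¬dim_lights → attend_hearing), and O(¬dim_lights) is already established, so O(attend_hearing).
Premise 1 is O(¬renew_policy → ¬attend_hearing); contrapositively O(attend_hearing → renew_policy). Since O(attend_hearing) holds, K gives O(renew_policy).
Premises 6, 7 do not contribute to this derivation.
Hence renew_policy is obligatory.

Obligatory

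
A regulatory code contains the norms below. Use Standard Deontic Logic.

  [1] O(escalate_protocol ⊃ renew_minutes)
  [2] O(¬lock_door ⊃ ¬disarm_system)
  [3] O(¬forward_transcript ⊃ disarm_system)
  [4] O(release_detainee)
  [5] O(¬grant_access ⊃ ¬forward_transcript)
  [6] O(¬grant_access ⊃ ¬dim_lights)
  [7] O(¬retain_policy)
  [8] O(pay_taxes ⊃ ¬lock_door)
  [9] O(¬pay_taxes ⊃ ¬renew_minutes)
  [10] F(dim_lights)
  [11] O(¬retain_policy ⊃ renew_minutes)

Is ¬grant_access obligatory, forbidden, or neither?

From premise 7 we have O(¬retain_policy).
With premise 11, O(¬retain_policy ⊃ renew_minutes), the K-axiom yields O(renew_minutes).
Premise 9 is O(¬pay_taxes ⊃ ¬renew_minutes); contrapositively O(renew_minutes ⊃ pay_taxes). Since O(renew_minutes) holds, K gives O(pay_taxes).
Premise 8 is O(pay_taxes ⊃ ¬lock_door); since O(pay_taxes), deontic closure gives O(¬lock_door).
Premise 2 is O(¬lock_door ⊃ ¬disarm_system); since O(¬lock_door), deontic closure gives O(¬disarm_system).
The contrapositive of premise 3 (O(¬forward_transcript ⊃ disarm_system)) is O(¬disarm_system ⊃ forward_transcript), and O(¬disarm_system) is already established, so O(forward_transcript).
Premise 5 is O(¬grant_access ⊃ ¬forward_transcript); contrapositively O(forward_transcript ⊃ grant_access). Since O(forward_transcript) holds, K gives O(grant_access).
Premises 1, 4, 6, 10 do not contribute to this derivation.
Thus O(grant_access), which is F(¬grant_access): ¬grant_access is forbidden.

Forbidden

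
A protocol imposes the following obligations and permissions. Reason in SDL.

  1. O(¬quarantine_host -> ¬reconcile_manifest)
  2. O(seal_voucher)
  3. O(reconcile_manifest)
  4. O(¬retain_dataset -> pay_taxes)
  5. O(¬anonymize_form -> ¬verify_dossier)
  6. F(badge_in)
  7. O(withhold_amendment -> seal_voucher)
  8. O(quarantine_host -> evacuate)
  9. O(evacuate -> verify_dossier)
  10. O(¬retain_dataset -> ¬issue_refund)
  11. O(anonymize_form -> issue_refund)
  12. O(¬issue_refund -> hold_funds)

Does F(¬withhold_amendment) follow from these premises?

Premise 7 is O(withhold_amendment -> seal_voucher); even if O(seal_voucher) held, inferring O(withhold_amendment) would be affirming the consequent — invalid.
No other premise forces O(withhold_amendment). An ideal world satisfying every premise can still have ¬withhold_amendment true, so F(¬withhold_amendment) is not derivable.

No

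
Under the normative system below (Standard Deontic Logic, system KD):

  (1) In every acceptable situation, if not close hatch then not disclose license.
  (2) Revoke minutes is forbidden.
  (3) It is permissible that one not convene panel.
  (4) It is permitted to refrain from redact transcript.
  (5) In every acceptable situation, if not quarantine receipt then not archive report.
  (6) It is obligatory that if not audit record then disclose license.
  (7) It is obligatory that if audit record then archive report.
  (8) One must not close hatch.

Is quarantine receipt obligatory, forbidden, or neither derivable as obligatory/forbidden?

Obligatory

F(close_hatch) at premise 8 means O(¬close_hatch).
From O(¬close_hatch) and premise 1, O(¬close_hatch → ¬disclose_license), we obtain O(¬disclose_license).
The contrapositive of premise 6 (O(¬audit_record → disclose_license)) is O(¬disclose_license → audit_record), and O(¬disclose_license) is already established, so O(audit_record).
Premise 7 is O(audit_record → archive_report); since O(audit_record), deontic closure gives O(archive_report).
Premise 5 is O(¬quarantine_receipt → ¬archive_report); contrapositively O(archive_report → quarantine_receipt). Since O(archive_report) holds, K gives O(quarantine_receipt).
Premises 2, 3, 4 do not contribute to this derivation.
Hence quarantine_receipt is obligatory.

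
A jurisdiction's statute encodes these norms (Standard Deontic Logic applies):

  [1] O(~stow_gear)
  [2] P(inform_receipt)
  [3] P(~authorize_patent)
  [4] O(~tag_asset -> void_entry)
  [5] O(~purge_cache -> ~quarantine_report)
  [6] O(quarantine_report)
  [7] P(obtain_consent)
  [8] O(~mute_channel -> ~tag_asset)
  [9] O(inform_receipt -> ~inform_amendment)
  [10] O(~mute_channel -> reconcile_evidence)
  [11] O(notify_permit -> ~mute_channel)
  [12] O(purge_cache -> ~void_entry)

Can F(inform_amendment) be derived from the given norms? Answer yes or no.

Premise 9 is O(inform_receipt -> ~inform_amendment), but O(inform_receipt) is not derivable from the premises (the permission P(inform_receipt) asserts only ~O(~inform_receipt), not O(inform_receipt)), so it does not yield O(~inform_amendment).
No other premise forces O(~inform_amendment). An ideal world satisfying every premise can still have inform_amendment true, so F(inform_amendment) is not derivable.

No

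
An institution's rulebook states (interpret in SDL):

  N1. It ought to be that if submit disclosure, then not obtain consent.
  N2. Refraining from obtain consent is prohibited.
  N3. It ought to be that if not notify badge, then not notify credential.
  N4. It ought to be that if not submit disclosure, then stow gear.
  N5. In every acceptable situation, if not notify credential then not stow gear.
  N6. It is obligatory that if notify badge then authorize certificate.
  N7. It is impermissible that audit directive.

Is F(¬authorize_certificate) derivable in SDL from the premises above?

Yes

Premise 2 is F(¬obtain_consent), i.e. O(obtain_consent).
The contrapositive of premise 1 (O(submit_disclosure → ¬obtain_consent)) is O(obtain_consent → ¬submit_disclosure), and O(obtain_consent) is already established, so O(¬submit_disclosure).
From O(¬submit_disclosure) and premise 4, O(¬submit_disclosure → stow_gear), we obtain O(stow_gear).
Premise 5 is O(¬notify_credential → ¬stow_gear); contrapositively O(stow_gear → notify_credential). Since O(stow_gear) holds, K gives O(notify_credential).
Premise 3 is O(¬notify_badge → ¬notify_credential); contrapositively O(notify_credential → notify_badge). Since O(notify_credential) holds, K gives O(notify_badge).
Applying K to premise 6 (O(notify_badge → authorize_certificate)) and O(notify_badge) yields O(authorize_certificate).
Premise 7 does not contribute to this derivation.
So O(authorize_certificate) holds, i.e. F(¬authorize_certificate). The claim follows.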